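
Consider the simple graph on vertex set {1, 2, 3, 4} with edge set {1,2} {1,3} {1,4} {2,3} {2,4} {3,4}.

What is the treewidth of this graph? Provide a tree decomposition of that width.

A single bag containing all 4 vertices is trivially a valid decomposition of width 3. Conversely, {1, 2, 3, 4} is a clique of size 4, and the vertices of any clique must share a bag in every tree decomposition; so some bag has ≥ 4 vertices and tw(G) ≥ 3. Hence tw(G) = 3 exactly.

Treewidth 3.
One optimal decomposition is:
Bags: B1 = {1, 2, 3, 4}
Tree: (single bag)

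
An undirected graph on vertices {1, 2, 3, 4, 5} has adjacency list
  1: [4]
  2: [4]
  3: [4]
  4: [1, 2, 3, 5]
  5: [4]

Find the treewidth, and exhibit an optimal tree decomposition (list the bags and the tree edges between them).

Each bag holds 2 vertices, so the decomposition has width 1, which upper-bounds the treewidth. Since G has at least one edge (e.g. 1–4), it is not an edgeless graph, so tw(G) ≥ 1. Therefore the treewidth is 1.

Treewidth 1.
One optimal decomposition is:
Bags: B1 = {1, 4}  B2 = {3, 4}  B3 = {2, 4}  B4 = {4, 5}
Tree: B1–B2, B1–B3, B3–B4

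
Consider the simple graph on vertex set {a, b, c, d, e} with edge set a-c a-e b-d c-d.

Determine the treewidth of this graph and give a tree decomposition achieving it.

Treewidth 1.
Bags: B1 = {a, e}  B2 = {a, c}  B3 = {c, d}  B4 = {b, d}
Tree: B1–B2, B2–B3, B3–B4

Every bag has size at most 2, so the width is 2 − 1 = 1 and tw(G) ≤ 1. Since G has at least one edge (e.g. e–a), it is not an edgeless graph, so tw(G) ≥ 1. Combining the bounds, tw(G) = 1.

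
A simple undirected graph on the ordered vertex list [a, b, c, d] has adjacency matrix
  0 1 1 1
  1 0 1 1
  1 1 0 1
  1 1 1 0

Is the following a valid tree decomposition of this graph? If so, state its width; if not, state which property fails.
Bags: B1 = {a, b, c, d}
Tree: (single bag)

Yes; width 3.

Every vertex of G appears in some bag (union = {a, b, c, d}); every edge is covered by a bag; and for each vertex v the set of bags containing v is connected in the bag tree. The decomposition is therefore valid. The largest bag has 4 vertices, so the width is 3.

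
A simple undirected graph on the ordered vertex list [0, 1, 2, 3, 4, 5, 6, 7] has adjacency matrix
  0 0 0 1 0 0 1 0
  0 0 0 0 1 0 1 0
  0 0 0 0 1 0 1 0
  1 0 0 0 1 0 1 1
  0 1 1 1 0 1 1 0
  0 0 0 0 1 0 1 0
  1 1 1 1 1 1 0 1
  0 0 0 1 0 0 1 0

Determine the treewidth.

2

A width-2 tree decomposition is:
Bags: B1 = {3, 4, 6}  B2 = {0, 3, 6}  B3 = {4, 5, 6}  B4 = {3, 6, 7}  B5 = {2, 4, 6}  B6 = {1, 4, 6}
Tree: B1–B2, B1–B3, B2–B4, B3–B5, B5–B6
Each bag holds 3 vertices, so the decomposition has width 2, which upper-bounds the treewidth. For the lower bound, the 3 vertices {0, 3, 6} are pairwise adjacent, and any tree decomposition puts a clique entirely inside one bag — forcing width ≥ 2. The upper and lower bounds meet at 2, so that is the treewidth.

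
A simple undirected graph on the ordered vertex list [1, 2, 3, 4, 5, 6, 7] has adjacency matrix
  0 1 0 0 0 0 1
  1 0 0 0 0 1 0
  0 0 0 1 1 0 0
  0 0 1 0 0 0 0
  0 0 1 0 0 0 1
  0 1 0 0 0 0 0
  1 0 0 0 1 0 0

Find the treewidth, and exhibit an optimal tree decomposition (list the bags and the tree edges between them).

Treewidth 1.
One such decomposition:
Bags: B1 = {3, 4}  B2 = {3, 5}  B3 = {5, 7}  B4 = {1, 7}  B5 = {1, 2}  B6 = {2, 6}
Tree: B1–B2, B2–B3, B3–B4, B4–B5, B5–B6

Each bag holds 2 vertices, so the decomposition has width 1, which upper-bounds the treewidth. Since G has at least one edge (e.g. 4–3), it is not an edgeless graph, so tw(G) ≥ 1. The upper and lower bounds meet at 1, so that is the treewidth.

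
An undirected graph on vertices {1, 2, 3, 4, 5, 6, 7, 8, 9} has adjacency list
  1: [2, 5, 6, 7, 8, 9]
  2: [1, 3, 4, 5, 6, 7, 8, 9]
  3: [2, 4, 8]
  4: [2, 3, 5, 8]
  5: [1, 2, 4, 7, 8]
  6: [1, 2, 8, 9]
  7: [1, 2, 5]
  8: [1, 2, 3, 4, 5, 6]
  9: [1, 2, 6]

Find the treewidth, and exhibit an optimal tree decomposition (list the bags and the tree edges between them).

Treewidth 3.
One such decomposition:
Bags: B1 = {1, 2, 5, 7}  B2 = {1, 2, 5, 8}  B3 = {1, 2, 6, 8}  B4 = {2, 4, 5, 8}  B5 = {2, 3, 4, 8}  B6 = {1, 2, 6, 9}
Tree: B1–B2, B2–B3, B2–B4, B4–B5, B3–B6

Each bag holds 4 vertices, so the decomposition has width 3, which upper-bounds the treewidth. Conversely, {1, 2, 6, 9} is a clique of size 4, and the vertices of any clique must share a bag in every tree decomposition; so some bag has ≥ 4 vertices and tw(G) ≥ 3. Combining the bounds, tw(G) = 3.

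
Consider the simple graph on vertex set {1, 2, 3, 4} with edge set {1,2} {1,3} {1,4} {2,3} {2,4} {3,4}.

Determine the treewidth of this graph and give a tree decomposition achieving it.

With just one bag of size 4, the width is 4 − 1 = 3, so tw(G) ≤ 3. On the other hand G contains the 4-clique {1, 2, 3, 4}. A clique must lie in a single bag of any decomposition, so no decomposition can have width below 3. Hence tw(G) = 3 exactly.

Treewidth 3.
One optimal decomposition is:
Bags: B1 = {1, 2, 3, 4}
Tree: (single bag)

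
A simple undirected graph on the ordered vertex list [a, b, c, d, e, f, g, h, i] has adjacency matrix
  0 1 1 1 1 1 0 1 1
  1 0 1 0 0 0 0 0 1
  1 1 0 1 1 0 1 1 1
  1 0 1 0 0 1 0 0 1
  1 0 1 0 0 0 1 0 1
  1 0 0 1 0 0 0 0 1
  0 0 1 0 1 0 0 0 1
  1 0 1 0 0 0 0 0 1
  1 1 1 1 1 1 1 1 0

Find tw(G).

A width-3 tree decomposition is:
Bags: B1 = {a, c, d, i}  B2 = {a, c, e, i}  B3 = {a, b, c, i}  B4 = {c, e, g, i}  B5 = {a, d, f, i}  B6 = {a, c, h, i}
Tree: B1–B2, B2–B3, B2–B4, B1–B5, B3–B6
Each bag holds 4 vertices, so the decomposition has width 3, which upper-bounds the treewidth. Conversely, {c, e, g, i} is a clique of size 4, and the vertices of any clique must share a bag in every tree decomposition; so some bag has ≥ 4 vertices and tw(G) ≥ 3. Combining the bounds, tw(G) = 3.

3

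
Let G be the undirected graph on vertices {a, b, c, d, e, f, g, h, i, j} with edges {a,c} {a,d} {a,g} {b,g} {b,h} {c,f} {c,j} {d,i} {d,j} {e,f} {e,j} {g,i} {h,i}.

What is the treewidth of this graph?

A width-2 tree decomposition is:
Bags: B1 = {b, h, i}  B2 = {b, g, i}  B3 = {d, g, i}  B4 = {a, d, g}  B5 = {a, d, j}  B6 = {a, c, j}  B7 = {c, e, j}  B8 = {c, e, f}
Tree: B1–B2, B2–B3, B3–B4, B4–B5, B5–B6, B6–B7, B7–B8
The largest bag has 3 vertices, giving width 2; this decomposition certifies tw(G) ≤ 2. The edges h–b–g–i–h form a cycle, so G is not a tree and its treewidth is at least 2. The upper and lower bounds meet at 2, so that is the treewidth.

2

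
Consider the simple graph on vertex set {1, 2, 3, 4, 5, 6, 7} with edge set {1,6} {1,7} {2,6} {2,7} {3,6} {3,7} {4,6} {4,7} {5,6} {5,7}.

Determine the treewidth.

2

A width-2 tree decomposition is:
Bags: B1 = {3, 6, 7}  B2 = {5, 6, 7}  B3 = {4, 6, 7}  B4 = {1, 6, 7}  B5 = {2, 6, 7}
Tree: B1–B2, B2–B3, B3–B4, B4–B5
The largest bag has 3 vertices, giving width 2; this decomposition certifies tw(G) ≤ 2. For the lower bound, G contains the cycle 7–3–6–5–7, so G is not a forest; only forests have treewidth ≤ 1, hence tw(G) ≥ 2. Combining the bounds, tw(G) = 2.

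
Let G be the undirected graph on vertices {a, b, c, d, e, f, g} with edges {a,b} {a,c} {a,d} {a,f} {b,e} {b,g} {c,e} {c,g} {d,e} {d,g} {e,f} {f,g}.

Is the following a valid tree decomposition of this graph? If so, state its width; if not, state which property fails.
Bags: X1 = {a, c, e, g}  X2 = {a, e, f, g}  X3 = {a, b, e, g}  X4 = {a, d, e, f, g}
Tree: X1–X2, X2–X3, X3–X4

No — bags containing vertex f are not connected in the tree.

A tree decomposition must satisfy three properties: every vertex lies in some bag; for every edge, both endpoints lie together in some bag; and for every vertex, the bags containing it form a connected subtree. Here bags containing vertex f are not connected in the tree, so the decomposition is invalid.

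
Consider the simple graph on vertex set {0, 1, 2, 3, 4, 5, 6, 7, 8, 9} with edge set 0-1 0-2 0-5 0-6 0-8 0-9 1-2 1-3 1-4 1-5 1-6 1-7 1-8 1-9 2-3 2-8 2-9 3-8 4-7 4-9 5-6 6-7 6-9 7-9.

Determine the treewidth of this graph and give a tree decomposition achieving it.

Treewidth 3.
One such decomposition:
Bags: B1 = {1, 6, 7, 9}  B2 = {0, 1, 6, 9}  B3 = {0, 1, 2, 9}  B4 = {0, 1, 2, 8}  B5 = {1, 2, 3, 8}  B6 = {0, 1, 5, 6}  B7 = {1, 4, 7, 9}
Tree: B1–B2, B2–B3, B3–B4, B4–B5, B2–B6, B1–B7

Every bag has size at most 4, so the width is 4 − 1 = 3 and tw(G) ≤ 3. For the lower bound, the 4 vertices {0, 1, 2, 8} are pairwise adjacent, and any tree decomposition puts a clique entirely inside one bag — forcing width ≥ 3. Hence tw(G) = 3 exactly.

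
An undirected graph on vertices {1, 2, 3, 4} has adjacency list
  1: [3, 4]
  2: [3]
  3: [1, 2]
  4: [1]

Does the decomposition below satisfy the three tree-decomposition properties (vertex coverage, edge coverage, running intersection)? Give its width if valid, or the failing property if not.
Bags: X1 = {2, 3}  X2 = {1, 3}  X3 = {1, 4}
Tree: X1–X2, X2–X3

Every vertex of G appears in some bag (union = {1, 2, 3, 4}); every edge is covered by a bag; and for each vertex v the set of bags containing v is connected in the bag tree. The decomposition is therefore valid. The largest bag has 2 vertices, so the width is 1.

Yes; width 1.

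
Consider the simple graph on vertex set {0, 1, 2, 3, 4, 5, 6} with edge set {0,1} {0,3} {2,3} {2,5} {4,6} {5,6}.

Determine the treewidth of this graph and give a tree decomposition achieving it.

Treewidth 1.
Bags: B1 = {4, 6}  B2 = {5, 6}  B3 = {2, 5}  B4 = {2, 3}  B5 = {0, 3}  B6 = {0, 1}
Tree: B1–B2, B2–B3, B3–B4, B4–B5, B5–B6

Each bag holds 2 vertices, so the decomposition has width 1, which upper-bounds the treewidth. G has an edge, so its treewidth is at least 1. Combining the bounds, tw(G) = 1.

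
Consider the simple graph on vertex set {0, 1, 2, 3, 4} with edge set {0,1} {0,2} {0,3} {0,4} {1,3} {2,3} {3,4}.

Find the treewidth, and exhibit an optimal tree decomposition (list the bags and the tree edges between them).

The largest bag has 3 vertices, giving width 2; this decomposition certifies tw(G) ≤ 2. Conversely, {0, 1, 3} is a clique of size 3, and the vertices of any clique must share a bag in every tree decomposition; so some bag has ≥ 3 vertices and tw(G) ≥ 2. The upper and lower bounds meet at 2, so that is the treewidth.

Treewidth 2.
One optimal decomposition is:
Bags: B1 = {0, 1, 3}  B2 = {0, 3, 4}  B3 = {0, 2, 3}
Tree: B1–B2, B2–B3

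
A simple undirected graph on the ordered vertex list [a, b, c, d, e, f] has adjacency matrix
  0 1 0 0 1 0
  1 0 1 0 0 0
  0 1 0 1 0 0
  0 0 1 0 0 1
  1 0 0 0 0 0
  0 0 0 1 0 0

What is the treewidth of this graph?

A width-1 tree decomposition is:
Bags: B1 = {a, e}  B2 = {a, b}  B3 = {b, c}  B4 = {c, d}  B5 = {d, f}
Tree: B1–B2, B2–B3, B3–B4, B4–B5
Each bag holds 2 vertices, so the decomposition has width 1, which upper-bounds the treewidth. G has an edge, so its treewidth is at least 1. Therefore the treewidth is 1.

1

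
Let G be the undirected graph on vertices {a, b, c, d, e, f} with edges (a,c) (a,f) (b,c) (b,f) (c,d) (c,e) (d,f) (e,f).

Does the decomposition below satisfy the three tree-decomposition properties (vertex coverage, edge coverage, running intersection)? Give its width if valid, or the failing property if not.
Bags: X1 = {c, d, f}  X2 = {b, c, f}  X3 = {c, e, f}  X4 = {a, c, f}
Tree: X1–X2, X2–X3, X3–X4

Vertex coverage: the bags together contain {a, b, c, d, e, f}, the full vertex set. Edge coverage: each edge of G has both endpoints in at least one bag. Running intersection: for every vertex, the bags containing it form a connected subtree. All three properties hold, so this is a valid tree decomposition of width max|bag| − 1 = 2, and hence tw(G) ≤ 2.

Yes; width 2.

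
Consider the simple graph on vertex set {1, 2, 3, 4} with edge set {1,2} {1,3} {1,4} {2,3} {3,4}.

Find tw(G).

A width-2 tree decomposition is:
Bags: B1 = {1, 2, 3}  B2 = {1, 3, 4}
Tree: B1–B2
The largest bag has 3 vertices, giving width 2; this decomposition certifies tw(G) ≤ 2. Conversely, {1, 2, 3} is a clique of size 3, and the vertices of any clique must share a bag in every tree decomposition; so some bag has ≥ 3 vertices and tw(G) ≥ 2. Therefore the treewidth is 2.

2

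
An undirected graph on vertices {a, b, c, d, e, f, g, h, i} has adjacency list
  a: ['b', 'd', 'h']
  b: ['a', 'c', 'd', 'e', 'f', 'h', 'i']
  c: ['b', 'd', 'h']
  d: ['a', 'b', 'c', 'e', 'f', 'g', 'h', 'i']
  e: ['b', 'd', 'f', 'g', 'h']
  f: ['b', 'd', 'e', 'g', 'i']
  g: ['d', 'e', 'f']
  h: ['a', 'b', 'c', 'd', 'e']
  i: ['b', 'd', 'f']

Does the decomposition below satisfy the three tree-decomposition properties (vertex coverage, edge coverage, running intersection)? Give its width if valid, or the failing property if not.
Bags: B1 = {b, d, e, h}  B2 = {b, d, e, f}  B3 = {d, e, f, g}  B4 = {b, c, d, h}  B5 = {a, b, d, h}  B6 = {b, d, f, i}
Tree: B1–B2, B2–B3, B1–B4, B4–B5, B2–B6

Every vertex of G appears in some bag (union = {a, b, c, d, e, f, g, h, i}); every edge is covered by a bag; and for each vertex v the set of bags containing v is connected in the bag tree. The decomposition is therefore valid. The largest bag has 4 vertices, so the width is 3.

Yes; width 3.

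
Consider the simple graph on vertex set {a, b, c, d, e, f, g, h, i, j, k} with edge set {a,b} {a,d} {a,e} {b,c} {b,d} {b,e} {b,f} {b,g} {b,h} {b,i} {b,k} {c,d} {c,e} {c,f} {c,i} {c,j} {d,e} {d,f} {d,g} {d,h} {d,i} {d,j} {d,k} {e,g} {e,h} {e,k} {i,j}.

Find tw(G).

3

A width-3 tree decomposition is:
Bags: B1 = {b, c, d, e}  B2 = {b, c, d, f}  B3 = {a, b, d, e}  B4 = {b, d, e, k}  B5 = {b, c, d, i}  B6 = {c, d, i, j}  B7 = {b, d, e, g}  B8 = {b, d, e, h}
Tree: B1–B2, B1–B3, B3–B4, B1–B5, B5–B6, B1–B7, B7–B8
The largest bag has 4 vertices, giving width 3; this decomposition certifies tw(G) ≤ 3. Conversely, {c, d, i, j} is a clique of size 4, and the vertices of any clique must share a bag in every tree decomposition; so some bag has ≥ 4 vertices and tw(G) ≥ 3. Therefore the treewidth is 3.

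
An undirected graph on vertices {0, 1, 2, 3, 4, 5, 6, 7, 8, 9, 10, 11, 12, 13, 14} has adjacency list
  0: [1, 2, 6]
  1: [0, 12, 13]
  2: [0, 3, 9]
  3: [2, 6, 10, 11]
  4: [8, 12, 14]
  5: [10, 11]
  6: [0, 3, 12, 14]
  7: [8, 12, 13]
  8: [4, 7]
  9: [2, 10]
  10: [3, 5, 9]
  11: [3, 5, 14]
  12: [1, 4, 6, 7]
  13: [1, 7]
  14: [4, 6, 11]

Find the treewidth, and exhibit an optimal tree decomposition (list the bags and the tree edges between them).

Treewidth 3.
One such decomposition:
Bags: B1 = {1, 7, 8, 13}  B2 = {1, 7, 8, 12}  B3 = {1, 4, 8, 12}  B4 = {0, 1, 4, 12}  B5 = {0, 4, 6, 12}  B6 = {0, 4, 6, 14}  B7 = {0, 2, 6, 14}  B8 = {2, 3, 6, 14}  B9 = {2, 3, 11, 14}  B10 = {2, 3, 9, 11}  B11 = {3, 9, 10, 11}  B12 = {5, 9, 10, 11}
Tree: B1–B2, B2–B3, B3–B4, B4–B5, B5–B6, B6–B7, B7–B8, B8–B9, B9–B10, B10–B11, B11–B12

Each bag holds 4 vertices, so the decomposition has width 3, which upper-bounds the treewidth. For the lower bound: the 4 vertex sets {7,8,13}, {1}, {12}, {0,4,6,14} are disjoint, each induces a connected subgraph, and every pair is joined by at least one edge of G. Contracting each set to a single vertex therefore yields K_{4} as a minor, and since treewidth is minor-monotone, tw(G) ≥ tw(K_{4}) = 3. Hence tw(G) = 3 exactly.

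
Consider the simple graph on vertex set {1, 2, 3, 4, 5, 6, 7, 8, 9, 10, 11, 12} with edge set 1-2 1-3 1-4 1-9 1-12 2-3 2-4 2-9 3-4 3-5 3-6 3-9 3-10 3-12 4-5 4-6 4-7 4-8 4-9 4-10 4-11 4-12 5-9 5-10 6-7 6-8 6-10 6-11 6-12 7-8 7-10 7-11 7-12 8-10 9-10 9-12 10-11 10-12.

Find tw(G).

4

A width-4 tree decomposition is:
Bags: B1 = {4, 6, 7, 10, 12}  B2 = {3, 4, 6, 10, 12}  B3 = {4, 6, 7, 10, 11}  B4 = {4, 6, 7, 8, 10}  B5 = {3, 4, 9, 10, 12}  B6 = {3, 4, 5, 9, 10}  B7 = {1, 3, 4, 9, 12}  B8 = {1, 2, 3, 4, 9}
Tree: B1–B2, B1–B3, B1–B4, B2–B5, B5–B6, B5–B7, B7–B8
Each bag holds 5 vertices, so the decomposition has width 4, which upper-bounds the treewidth. Conversely, {1, 2, 3, 4, 9} is a clique of size 5, and the vertices of any clique must share a bag in every tree decomposition; so some bag has ≥ 5 vertices and tw(G) ≥ 4. Combining the bounds, tw(G) = 4.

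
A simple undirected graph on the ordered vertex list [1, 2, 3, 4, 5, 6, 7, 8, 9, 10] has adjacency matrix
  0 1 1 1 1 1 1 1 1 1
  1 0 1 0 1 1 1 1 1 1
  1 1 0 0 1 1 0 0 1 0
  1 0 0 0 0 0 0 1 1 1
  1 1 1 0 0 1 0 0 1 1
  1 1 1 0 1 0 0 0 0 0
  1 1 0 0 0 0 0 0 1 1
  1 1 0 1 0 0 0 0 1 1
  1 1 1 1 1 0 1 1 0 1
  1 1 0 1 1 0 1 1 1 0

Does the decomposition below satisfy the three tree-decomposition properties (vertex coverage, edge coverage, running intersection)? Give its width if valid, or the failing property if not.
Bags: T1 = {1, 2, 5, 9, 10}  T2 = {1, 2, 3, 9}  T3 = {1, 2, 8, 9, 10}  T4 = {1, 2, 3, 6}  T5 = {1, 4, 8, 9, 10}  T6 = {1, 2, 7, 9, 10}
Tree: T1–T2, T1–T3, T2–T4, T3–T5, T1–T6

No — edge (5,3) lies in no bag.

A tree decomposition must satisfy three properties: every vertex lies in some bag; for every edge, both endpoints lie together in some bag; and for every vertex, the bags containing it form a connected subtree. Here edge (5,3) lies in no bag, so the decomposition is invalid.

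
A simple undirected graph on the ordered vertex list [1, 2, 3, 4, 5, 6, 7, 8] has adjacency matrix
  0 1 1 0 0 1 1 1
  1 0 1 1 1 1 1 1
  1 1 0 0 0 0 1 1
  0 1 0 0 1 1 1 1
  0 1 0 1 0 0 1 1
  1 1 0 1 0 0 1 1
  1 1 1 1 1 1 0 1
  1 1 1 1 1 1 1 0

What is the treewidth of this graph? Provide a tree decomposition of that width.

Treewidth 4.
One optimal decomposition is:
Bags: B1 = {2, 4, 6, 7, 8}  B2 = {1, 2, 6, 7, 8}  B3 = {1, 2, 3, 7, 8}  B4 = {2, 4, 5, 7, 8}
Tree: B1–B2, B2–B3, B1–B4

Every bag has size at most 5, so the width is 5 − 1 = 4 and tw(G) ≤ 4. On the other hand G contains the 5-clique {1, 2, 3, 7, 8}. A clique must lie in a single bag of any decomposition, so no decomposition can have width below 4. Hence tw(G) = 4 exactly.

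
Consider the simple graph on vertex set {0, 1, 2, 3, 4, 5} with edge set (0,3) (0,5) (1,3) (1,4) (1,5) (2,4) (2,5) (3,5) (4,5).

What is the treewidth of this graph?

2

A width-2 tree decomposition is:
Bags: B1 = {1, 4, 5}  B2 = {1, 3, 5}  B3 = {2, 4, 5}  B4 = {0, 3, 5}
Tree: B1–B2, B1–B3, B2–B4
The largest bag has 3 vertices, giving width 2; this decomposition certifies tw(G) ≤ 2. Conversely, {0, 3, 5} is a clique of size 3, and the vertices of any clique must share a bag in every tree decomposition; so some bag has ≥ 3 vertices and tw(G) ≥ 2. Hence tw(G) = 2 exactly.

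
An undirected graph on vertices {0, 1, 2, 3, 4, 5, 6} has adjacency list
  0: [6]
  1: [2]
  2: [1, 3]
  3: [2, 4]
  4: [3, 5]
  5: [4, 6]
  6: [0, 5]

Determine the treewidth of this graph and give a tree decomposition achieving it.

Each bag holds 2 vertices, so the decomposition has width 1, which upper-bounds the treewidth. Since G has at least one edge (e.g. 0–6), it is not an edgeless graph, so tw(G) ≥ 1. Combining the bounds, tw(G) = 1.

Treewidth 1.
One optimal decomposition is:
Bags: B1 = {0, 6}  B2 = {5, 6}  B3 = {4, 5}  B4 = {3, 4}  B5 = {2, 3}  B6 = {1, 2}
Tree: B1–B2, B2–B3, B3–B4, B4–B5, B5–B6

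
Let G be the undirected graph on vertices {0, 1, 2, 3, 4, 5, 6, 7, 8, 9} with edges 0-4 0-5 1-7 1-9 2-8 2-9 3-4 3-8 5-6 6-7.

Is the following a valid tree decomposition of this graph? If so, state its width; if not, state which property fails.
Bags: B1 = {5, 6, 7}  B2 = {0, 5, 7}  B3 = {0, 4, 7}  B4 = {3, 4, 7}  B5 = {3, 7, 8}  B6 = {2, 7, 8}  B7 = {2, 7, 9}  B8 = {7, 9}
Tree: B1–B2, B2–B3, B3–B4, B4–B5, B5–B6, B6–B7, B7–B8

A tree decomposition must satisfy three properties: every vertex lies in some bag; for every edge, both endpoints lie together in some bag; and for every vertex, the bags containing it form a connected subtree. Here vertex 1 appears in no bag, so the decomposition is invalid.

No — vertex 1 appears in no bag.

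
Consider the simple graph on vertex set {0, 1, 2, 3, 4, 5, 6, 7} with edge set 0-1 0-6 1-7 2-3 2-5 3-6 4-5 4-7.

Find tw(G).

2

A width-2 tree decomposition is:
Bags: B1 = {2, 4, 5}  B2 = {2, 4, 7}  B3 = {1, 2, 7}  B4 = {0, 1, 2}  B5 = {0, 2, 6}  B6 = {2, 3, 6}
Tree: B1–B2, B2–B3, B3–B4, B4–B5, B5–B6
Each bag holds 3 vertices, so the decomposition has width 2, which upper-bounds the treewidth. Since 2–5–4–7–1–0–6–3–2 is a cycle in G, G is not acyclic. Forests are exactly the graphs of treewidth ≤ 1, so tw(G) ≥ 2. Therefore the treewidth is 2.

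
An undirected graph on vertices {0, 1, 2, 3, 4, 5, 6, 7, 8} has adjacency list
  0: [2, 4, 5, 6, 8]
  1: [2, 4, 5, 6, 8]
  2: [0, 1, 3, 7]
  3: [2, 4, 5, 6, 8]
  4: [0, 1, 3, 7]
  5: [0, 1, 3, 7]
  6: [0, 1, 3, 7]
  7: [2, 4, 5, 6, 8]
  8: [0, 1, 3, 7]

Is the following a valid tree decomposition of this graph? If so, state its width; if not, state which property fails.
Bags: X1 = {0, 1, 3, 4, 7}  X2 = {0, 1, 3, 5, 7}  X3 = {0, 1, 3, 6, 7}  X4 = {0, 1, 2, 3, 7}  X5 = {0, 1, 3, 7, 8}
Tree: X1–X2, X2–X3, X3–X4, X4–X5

Yes; width 4.

Checking the three conditions: (i) the bags cover all of {0, 1, 2, 3, 4, 5, 6, 7, 8}; (ii) for each edge, some bag contains both endpoints; (iii) the bags containing any fixed vertex form a subtree. All hold, so the decomposition is valid with width 5 − 1 = 4.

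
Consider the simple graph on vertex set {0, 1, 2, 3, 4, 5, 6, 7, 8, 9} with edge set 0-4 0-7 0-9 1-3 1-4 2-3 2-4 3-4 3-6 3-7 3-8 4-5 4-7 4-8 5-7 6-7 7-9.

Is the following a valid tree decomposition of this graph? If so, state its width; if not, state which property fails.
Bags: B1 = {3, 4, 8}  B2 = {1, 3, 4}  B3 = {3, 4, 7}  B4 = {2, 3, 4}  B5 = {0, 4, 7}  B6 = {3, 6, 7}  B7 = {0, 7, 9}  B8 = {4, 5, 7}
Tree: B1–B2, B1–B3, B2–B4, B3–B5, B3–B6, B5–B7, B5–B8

Yes; width 2.

Checking the three conditions: (i) the bags cover all of {0, 1, 2, 3, 4, 5, 6, 7, 8, 9}; (ii) for each edge, some bag contains both endpoints; (iii) the bags containing any fixed vertex form a subtree. All hold, so the decomposition is valid with width 3 − 1 = 2.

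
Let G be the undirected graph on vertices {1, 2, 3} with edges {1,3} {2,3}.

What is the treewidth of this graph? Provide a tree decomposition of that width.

Treewidth 1.
Bags: B1 = {1, 3}  B2 = {2, 3}
Tree: B1–B2

The largest bag has 2 vertices, giving width 1; this decomposition certifies tw(G) ≤ 1. Since G has at least one edge (e.g. 3–1), it is not an edgeless graph, so tw(G) ≥ 1. Combining the bounds, tw(G) = 1.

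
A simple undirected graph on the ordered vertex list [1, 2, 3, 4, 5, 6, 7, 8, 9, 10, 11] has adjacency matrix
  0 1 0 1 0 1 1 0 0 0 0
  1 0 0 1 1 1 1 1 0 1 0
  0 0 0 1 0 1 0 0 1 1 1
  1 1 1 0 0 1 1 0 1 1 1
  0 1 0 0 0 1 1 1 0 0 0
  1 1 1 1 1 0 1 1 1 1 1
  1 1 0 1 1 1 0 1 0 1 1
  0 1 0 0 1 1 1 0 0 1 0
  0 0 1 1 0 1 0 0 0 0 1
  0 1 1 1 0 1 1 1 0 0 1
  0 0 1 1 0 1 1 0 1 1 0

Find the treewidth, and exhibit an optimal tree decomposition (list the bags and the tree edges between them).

Treewidth 4.
One such decomposition:
Bags: B1 = {2, 4, 6, 7, 10}  B2 = {2, 6, 7, 8, 10}  B3 = {4, 6, 7, 10, 11}  B4 = {2, 5, 6, 7, 8}  B5 = {3, 4, 6, 10, 11}  B6 = {1, 2, 4, 6, 7}  B7 = {3, 4, 6, 9, 11}
Tree: B1–B2, B1–B3, B2–B4, B3–B5, B1–B6, B5–B7

The largest bag has 5 vertices, giving width 4; this decomposition certifies tw(G) ≤ 4. For the lower bound, the 5 vertices {2, 6, 7, 8, 10} are pairwise adjacent, and any tree decomposition puts a clique entirely inside one bag — forcing width ≥ 4. Therefore the treewidth is 4.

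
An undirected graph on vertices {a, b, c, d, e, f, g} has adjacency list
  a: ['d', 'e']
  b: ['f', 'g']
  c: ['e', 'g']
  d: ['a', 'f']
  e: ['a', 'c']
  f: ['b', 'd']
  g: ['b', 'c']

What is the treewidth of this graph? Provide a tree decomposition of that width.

Treewidth 2.
One optimal decomposition is:
Bags: B1 = {c, e, g}  B2 = {a, e, g}  B3 = {a, d, g}  B4 = {d, f, g}  B5 = {b, f, g}
Tree: B1–B2, B2–B3, B3–B4, B4–B5

The largest bag has 3 vertices, giving width 2; this decomposition certifies tw(G) ≤ 2. The edges g–c–e–a–d–f–b–g form a cycle, so G is not a tree and its treewidth is at least 2. Hence tw(G) = 2 exactly.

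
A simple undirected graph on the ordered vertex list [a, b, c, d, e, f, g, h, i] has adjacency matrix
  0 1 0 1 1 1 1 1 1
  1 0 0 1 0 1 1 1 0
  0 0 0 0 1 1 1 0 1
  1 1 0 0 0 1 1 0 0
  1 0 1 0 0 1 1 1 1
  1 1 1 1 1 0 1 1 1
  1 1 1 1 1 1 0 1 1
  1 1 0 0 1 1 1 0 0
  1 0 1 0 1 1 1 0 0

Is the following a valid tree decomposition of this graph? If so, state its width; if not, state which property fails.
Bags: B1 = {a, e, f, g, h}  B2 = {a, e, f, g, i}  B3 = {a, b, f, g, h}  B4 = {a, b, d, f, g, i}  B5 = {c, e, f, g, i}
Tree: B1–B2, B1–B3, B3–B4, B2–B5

No — bags containing vertex i are not connected in the tree.

A tree decomposition must satisfy three properties: every vertex lies in some bag; for every edge, both endpoints lie together in some bag; and for every vertex, the bags containing it form a connected subtree. Here bags containing vertex i are not connected in the tree, so the decomposition is invalid.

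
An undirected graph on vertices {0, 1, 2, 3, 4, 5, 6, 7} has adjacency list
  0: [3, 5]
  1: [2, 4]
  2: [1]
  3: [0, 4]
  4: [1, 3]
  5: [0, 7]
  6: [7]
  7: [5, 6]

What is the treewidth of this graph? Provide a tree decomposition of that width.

Treewidth 1.
One optimal decomposition is:
Bags: B1 = {6, 7}  B2 = {5, 7}  B3 = {0, 5}  B4 = {0, 3}  B5 = {3, 4}  B6 = {1, 4}  B7 = {1, 2}
Tree: B1–B2, B2–B3, B3–B4, B4–B5, B5–B6, B6–B7

Each bag holds 2 vertices, so the decomposition has width 1, which upper-bounds the treewidth. Since G has at least one edge (e.g. 6–7), it is not an edgeless graph, so tw(G) ≥ 1. The upper and lower bounds meet at 1, so that is the treewidth.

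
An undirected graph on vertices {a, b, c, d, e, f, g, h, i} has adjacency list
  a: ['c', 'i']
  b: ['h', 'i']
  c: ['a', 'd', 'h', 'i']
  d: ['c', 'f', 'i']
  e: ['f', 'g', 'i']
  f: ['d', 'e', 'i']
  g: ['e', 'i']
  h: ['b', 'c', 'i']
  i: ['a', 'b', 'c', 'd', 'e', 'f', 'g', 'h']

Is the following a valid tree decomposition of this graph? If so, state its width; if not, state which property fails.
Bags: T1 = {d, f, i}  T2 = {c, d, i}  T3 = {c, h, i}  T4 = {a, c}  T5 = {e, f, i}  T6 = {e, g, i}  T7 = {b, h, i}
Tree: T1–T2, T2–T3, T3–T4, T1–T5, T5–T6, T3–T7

No — edge (i,a) lies in no bag.

A tree decomposition must satisfy three properties: every vertex lies in some bag; for every edge, both endpoints lie together in some bag; and for every vertex, the bags containing it form a connected subtree. Here edge (i,a) lies in no bag, so the decomposition is invalid.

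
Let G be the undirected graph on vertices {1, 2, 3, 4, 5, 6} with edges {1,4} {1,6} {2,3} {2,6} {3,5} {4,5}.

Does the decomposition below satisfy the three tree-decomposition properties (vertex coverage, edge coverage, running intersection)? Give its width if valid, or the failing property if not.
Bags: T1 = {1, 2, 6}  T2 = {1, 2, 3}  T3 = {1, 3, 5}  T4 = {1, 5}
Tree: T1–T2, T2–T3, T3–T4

A tree decomposition must satisfy three properties: every vertex lies in some bag; for every edge, both endpoints lie together in some bag; and for every vertex, the bags containing it form a connected subtree. Here vertex 4 appears in no bag, so the decomposition is invalid.

No — vertex 4 appears in no bag.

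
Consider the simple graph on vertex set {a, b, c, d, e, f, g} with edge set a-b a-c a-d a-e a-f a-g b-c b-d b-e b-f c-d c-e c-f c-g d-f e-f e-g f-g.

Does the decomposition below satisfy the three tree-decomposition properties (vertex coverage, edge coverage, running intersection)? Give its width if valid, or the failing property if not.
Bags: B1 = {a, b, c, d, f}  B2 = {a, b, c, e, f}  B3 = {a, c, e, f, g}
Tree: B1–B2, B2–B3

Every vertex of G appears in some bag (union = {a, b, c, d, e, f, g}); every edge is covered by a bag; and for each vertex v the set of bags containing v is connected in the bag tree. The decomposition is therefore valid. The largest bag has 5 vertices, so the width is 4.

Yes; width 4.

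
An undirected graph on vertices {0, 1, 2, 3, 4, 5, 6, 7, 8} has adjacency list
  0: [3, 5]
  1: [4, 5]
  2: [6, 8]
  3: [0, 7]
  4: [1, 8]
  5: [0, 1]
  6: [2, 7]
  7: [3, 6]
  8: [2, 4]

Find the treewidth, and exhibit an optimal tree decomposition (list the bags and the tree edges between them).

The largest bag has 3 vertices, giving width 2; this decomposition certifies tw(G) ≤ 2. For the lower bound, G contains the cycle 6–2–8–4–1–5–0–3–7–6, so G is not a forest; only forests have treewidth ≤ 1, hence tw(G) ≥ 2. Therefore the treewidth is 2.

Treewidth 2.
Bags: B1 = {2, 6, 8}  B2 = {4, 6, 8}  B3 = {1, 4, 6}  B4 = {1, 5, 6}  B5 = {0, 5, 6}  B6 = {0, 3, 6}  B7 = {3, 6, 7}
Tree: B1–B2, B2–B3, B3–B4, B4–B5, B5–B6, B6–B7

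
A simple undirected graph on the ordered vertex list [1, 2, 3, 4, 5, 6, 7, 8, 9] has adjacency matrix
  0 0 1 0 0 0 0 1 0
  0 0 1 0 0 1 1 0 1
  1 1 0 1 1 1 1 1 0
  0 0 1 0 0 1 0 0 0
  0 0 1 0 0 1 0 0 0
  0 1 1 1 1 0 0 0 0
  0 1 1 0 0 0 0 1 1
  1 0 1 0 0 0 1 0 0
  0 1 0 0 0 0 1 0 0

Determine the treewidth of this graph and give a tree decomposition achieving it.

Every bag has size at most 3, so the width is 3 − 1 = 2 and tw(G) ≤ 2. For the lower bound, the 3 vertices {2, 7, 9} are pairwise adjacent, and any tree decomposition puts a clique entirely inside one bag — forcing width ≥ 2. Therefore the treewidth is 2.

Treewidth 2.
One optimal decomposition is:
Bags: B1 = {1, 3, 8}  B2 = {3, 7, 8}  B3 = {2, 3, 7}  B4 = {2, 3, 6}  B5 = {3, 5, 6}  B6 = {3, 4, 6}  B7 = {2, 7, 9}
Tree: B1–B2, B2–B3, B3–B4, B4–B5, B4–B6, B3–B7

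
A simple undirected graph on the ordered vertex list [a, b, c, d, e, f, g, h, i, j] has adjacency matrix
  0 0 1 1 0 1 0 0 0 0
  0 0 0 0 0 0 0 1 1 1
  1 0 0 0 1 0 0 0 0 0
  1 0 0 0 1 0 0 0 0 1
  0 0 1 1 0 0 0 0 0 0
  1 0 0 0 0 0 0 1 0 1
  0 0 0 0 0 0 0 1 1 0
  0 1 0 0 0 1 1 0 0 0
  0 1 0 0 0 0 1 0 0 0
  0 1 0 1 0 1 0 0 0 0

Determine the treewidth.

A width-2 tree decomposition is:
Bags: B1 = {c, d, e}  B2 = {a, c, d}  B3 = {a, d, j}  B4 = {a, f, j}  B5 = {b, f, j}  B6 = {b, f, h}  B7 = {b, h, i}  B8 = {g, h, i}
Tree: B1–B2, B2–B3, B3–B4, B4–B5, B5–B6, B6–B7, B7–B8
Every bag has size at most 3, so the width is 3 − 1 = 2 and tw(G) ≤ 2. The edges e–c–a–d–e form a cycle, so G is not a tree and its treewidth is at least 2. Therefore the treewidth is 2.

2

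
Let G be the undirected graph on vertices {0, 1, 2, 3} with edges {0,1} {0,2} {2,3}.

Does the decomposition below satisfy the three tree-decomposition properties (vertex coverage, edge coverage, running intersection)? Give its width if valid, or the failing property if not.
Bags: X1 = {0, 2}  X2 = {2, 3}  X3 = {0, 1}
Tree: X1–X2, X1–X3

Yes; width 1.

Checking the three conditions: (i) the bags cover all of {0, 1, 2, 3}; (ii) for each edge, some bag contains both endpoints; (iii) the bags containing any fixed vertex form a subtree. All hold, so the decomposition is valid with width 2 − 1 = 1.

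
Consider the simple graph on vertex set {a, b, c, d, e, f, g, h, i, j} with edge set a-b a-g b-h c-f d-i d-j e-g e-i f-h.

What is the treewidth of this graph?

1

A width-1 tree decomposition is:
Bags: B1 = {c, f}  B2 = {f, h}  B3 = {b, h}  B4 = {a, b}  B5 = {a, g}  B6 = {e, g}  B7 = {e, i}  B8 = {d, i}  B9 = {d, j}
Tree: B1–B2, B2–B3, B3–B4, B4–B5, B5–B6, B6–B7, B7–B8, B8–B9
The largest bag has 2 vertices, giving width 1; this decomposition certifies tw(G) ≤ 1. Since G has at least one edge (e.g. c–f), it is not an edgeless graph, so tw(G) ≥ 1. Therefore the treewidth is 1.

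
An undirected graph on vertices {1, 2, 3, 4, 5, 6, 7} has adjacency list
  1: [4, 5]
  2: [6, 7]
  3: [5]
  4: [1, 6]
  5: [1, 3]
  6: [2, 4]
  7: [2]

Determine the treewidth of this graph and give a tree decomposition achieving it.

Treewidth 1.
One such decomposition:
Bags: B1 = {4, 6}  B2 = {1, 4}  B3 = {2, 6}  B4 = {2, 7}  B5 = {1, 5}  B6 = {3, 5}
Tree: B1–B2, B1–B3, B3–B4, B2–B5, B5–B6

The largest bag has 2 vertices, giving width 1; this decomposition certifies tw(G) ≤ 1. Any graph with an edge has treewidth ≥ 1, and G has the edge 4–6. Combining the bounds, tw(G) = 1.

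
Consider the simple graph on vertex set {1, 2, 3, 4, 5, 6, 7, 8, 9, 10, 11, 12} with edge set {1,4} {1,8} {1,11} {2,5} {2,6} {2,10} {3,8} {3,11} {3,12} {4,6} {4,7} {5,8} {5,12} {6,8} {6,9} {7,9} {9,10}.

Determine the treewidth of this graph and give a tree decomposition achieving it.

Treewidth 3.
Bags: B1 = {1, 3, 11, 12}  B2 = {1, 3, 8, 12}  B3 = {1, 5, 8, 12}  B4 = {1, 4, 5, 8}  B5 = {4, 5, 6, 8}  B6 = {2, 4, 5, 6}  B7 = {2, 4, 6, 7}  B8 = {2, 6, 7, 9}  B9 = {2, 7, 9, 10}
Tree: B1–B2, B2–B3, B3–B4, B4–B5, B5–B6, B6–B7, B7–B8, B8–B9

Every bag has size at most 4, so the width is 4 − 1 = 3 and tw(G) ≤ 3. For the lower bound: the 4 vertex sets {3,11,12}, {1}, {8}, {2,4,5,6} are disjoint, each induces a connected subgraph, and every pair is joined by at least one edge of G. Contracting each set to a single vertex therefore yields K_{4} as a minor, and since treewidth is minor-monotone, tw(G) ≥ tw(K_{4}) = 3. Therefore the treewidth is 3.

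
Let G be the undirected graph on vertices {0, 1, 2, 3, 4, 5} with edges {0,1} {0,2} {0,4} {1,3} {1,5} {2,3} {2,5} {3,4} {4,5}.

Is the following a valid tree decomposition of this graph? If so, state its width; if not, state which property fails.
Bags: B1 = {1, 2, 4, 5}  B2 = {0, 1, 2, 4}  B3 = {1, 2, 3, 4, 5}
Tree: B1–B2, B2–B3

No — bags containing vertex 5 are not connected in the tree.

A tree decomposition must satisfy three properties: every vertex lies in some bag; for every edge, both endpoints lie together in some bag; and for every vertex, the bags containing it form a connected subtree. Here bags containing vertex 5 are not connected in the tree, so the decomposition is invalid.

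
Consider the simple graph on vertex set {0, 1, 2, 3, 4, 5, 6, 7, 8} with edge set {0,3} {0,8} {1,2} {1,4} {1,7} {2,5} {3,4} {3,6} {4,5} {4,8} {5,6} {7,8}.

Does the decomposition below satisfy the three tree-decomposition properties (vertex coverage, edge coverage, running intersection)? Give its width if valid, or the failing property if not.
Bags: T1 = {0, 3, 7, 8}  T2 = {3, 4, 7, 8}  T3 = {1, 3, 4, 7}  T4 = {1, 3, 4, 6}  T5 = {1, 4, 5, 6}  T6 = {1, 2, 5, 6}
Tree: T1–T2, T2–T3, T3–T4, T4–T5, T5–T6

Yes; width 3.

Every vertex of G appears in some bag (union = {0, 1, 2, 3, 4, 5, 6, 7, 8}); every edge is covered by a bag; and for each vertex v the set of bags containing v is connected in the bag tree. The decomposition is therefore valid. The largest bag has 4 vertices, so the width is 3.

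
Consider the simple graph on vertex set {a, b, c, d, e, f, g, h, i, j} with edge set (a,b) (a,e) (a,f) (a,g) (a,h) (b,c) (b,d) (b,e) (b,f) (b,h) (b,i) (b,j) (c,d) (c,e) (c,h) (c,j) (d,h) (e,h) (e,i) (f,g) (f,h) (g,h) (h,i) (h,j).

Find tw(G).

A width-3 tree decomposition is:
Bags: B1 = {b, c, e, h}  B2 = {b, e, h, i}  B3 = {b, c, d, h}  B4 = {b, c, h, j}  B5 = {a, b, e, h}  B6 = {a, b, f, h}  B7 = {a, f, g, h}
Tree: B1–B2, B1–B3, B3–B4, B2–B5, B5–B6, B6–B7
Every bag has size at most 4, so the width is 4 − 1 = 3 and tw(G) ≤ 3. On the other hand G contains the 4-clique {a, f, g, h}. A clique must lie in a single bag of any decomposition, so no decomposition can have width below 3. The upper and lower bounds meet at 3, so that is the treewidth.

3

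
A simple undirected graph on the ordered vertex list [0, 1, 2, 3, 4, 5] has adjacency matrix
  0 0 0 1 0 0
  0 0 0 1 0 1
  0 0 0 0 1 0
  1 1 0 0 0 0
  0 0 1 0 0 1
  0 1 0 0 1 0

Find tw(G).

1

A width-1 tree decomposition is:
Bags: B1 = {2, 4}  B2 = {4, 5}  B3 = {1, 5}  B4 = {1, 3}  B5 = {0, 3}
Tree: B1–B2, B2–B3, B3–B4, B4–B5
Each bag holds 2 vertices, so the decomposition has width 1, which upper-bounds the treewidth. G has an edge, so its treewidth is at least 1. Combining the bounds, tw(G) = 1.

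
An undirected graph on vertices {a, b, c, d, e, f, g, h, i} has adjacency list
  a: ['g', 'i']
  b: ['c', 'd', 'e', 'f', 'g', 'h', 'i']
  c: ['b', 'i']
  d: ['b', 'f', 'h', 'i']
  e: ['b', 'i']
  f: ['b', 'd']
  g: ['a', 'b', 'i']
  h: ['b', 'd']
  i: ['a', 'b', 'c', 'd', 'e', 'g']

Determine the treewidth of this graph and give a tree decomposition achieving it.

Treewidth 2.
Bags: B1 = {b, c, i}  B2 = {b, d, i}  B3 = {b, g, i}  B4 = {b, d, f}  B5 = {b, e, i}  B6 = {b, d, h}  B7 = {a, g, i}
Tree: B1–B2, B1–B3, B2–B4, B1–B5, B4–B6, B3–B7

Each bag holds 3 vertices, so the decomposition has width 2, which upper-bounds the treewidth. On the other hand G contains the 3-clique {a, g, i}. A clique must lie in a single bag of any decomposition, so no decomposition can have width below 2. The upper and lower bounds meet at 2, so that is the treewidth.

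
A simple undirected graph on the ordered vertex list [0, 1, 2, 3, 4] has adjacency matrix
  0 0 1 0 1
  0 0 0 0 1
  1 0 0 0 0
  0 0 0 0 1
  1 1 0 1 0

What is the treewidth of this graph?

1

A width-1 tree decomposition is:
Bags: B1 = {1, 4}  B2 = {0, 4}  B3 = {0, 2}  B4 = {3, 4}
Tree: B1–B2, B2–B3, B1–B4
Every bag has size at most 2, so the width is 2 − 1 = 1 and tw(G) ≤ 1. Since G has at least one edge (e.g. 1–4), it is not an edgeless graph, so tw(G) ≥ 1. Hence tw(G) = 1 exactly.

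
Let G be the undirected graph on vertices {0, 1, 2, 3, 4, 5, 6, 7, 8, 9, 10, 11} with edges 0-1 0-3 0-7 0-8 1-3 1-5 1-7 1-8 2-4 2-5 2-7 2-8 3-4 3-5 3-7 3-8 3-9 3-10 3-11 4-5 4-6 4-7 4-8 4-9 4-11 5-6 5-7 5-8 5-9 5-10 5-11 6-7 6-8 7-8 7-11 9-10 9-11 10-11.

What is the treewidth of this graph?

A width-4 tree decomposition is:
Bags: B1 = {3, 4, 5, 7, 11}  B2 = {3, 4, 5, 7, 8}  B3 = {4, 5, 6, 7, 8}  B4 = {1, 3, 5, 7, 8}  B5 = {2, 4, 5, 7, 8}  B6 = {3, 4, 5, 9, 11}  B7 = {3, 5, 9, 10, 11}  B8 = {0, 1, 3, 7, 8}
Tree: B1–B2, B2–B3, B2–B4, B2–B5, B1–B6, B6–B7, B4–B8
Every bag has size at most 5, so the width is 5 − 1 = 4 and tw(G) ≤ 4. On the other hand G contains the 5-clique {0, 1, 3, 7, 8}. A clique must lie in a single bag of any decomposition, so no decomposition can have width below 4. Combining the bounds, tw(G) = 4.

4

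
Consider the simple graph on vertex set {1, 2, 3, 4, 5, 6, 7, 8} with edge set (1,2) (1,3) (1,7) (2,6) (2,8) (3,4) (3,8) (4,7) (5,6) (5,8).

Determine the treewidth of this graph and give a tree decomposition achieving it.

Every bag has size at most 3, so the width is 3 − 1 = 2 and tw(G) ≤ 2. The edges 6–5–8–2–6 form a cycle, so G is not a tree and its treewidth is at least 2. Therefore the treewidth is 2.

Treewidth 2.
Bags: B1 = {2, 5, 6}  B2 = {2, 5, 8}  B3 = {1, 2, 8}  B4 = {1, 3, 8}  B5 = {1, 3, 7}  B6 = {3, 4, 7}
Tree: B1–B2, B2–B3, B3–B4, B4–B5, B5–B6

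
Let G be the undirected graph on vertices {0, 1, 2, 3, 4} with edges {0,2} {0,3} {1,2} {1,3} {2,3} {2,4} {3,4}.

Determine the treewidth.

2

A width-2 tree decomposition is:
Bags: B1 = {1, 2, 3}  B2 = {0, 2, 3}  B3 = {2, 3, 4}
Tree: B1–B2, B2–B3
Every bag has size at most 3, so the width is 3 − 1 = 2 and tw(G) ≤ 2. For the lower bound, the 3 vertices {0, 2, 3} are pairwise adjacent, and any tree decomposition puts a clique entirely inside one bag — forcing width ≥ 2. Hence tw(G) = 2 exactly.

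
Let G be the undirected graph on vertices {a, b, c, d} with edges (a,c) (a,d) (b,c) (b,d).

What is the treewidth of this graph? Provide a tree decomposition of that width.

Every bag has size at most 3, so the width is 3 − 1 = 2 and tw(G) ≤ 2. Since c–a–d–b–c is a cycle in G, G is not acyclic. Forests are exactly the graphs of treewidth ≤ 1, so tw(G) ≥ 2. Combining the bounds, tw(G) = 2.

Treewidth 2.
One such decomposition:
Bags: B1 = {a, c, d}  B2 = {b, c, d}
Tree: B1–B2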